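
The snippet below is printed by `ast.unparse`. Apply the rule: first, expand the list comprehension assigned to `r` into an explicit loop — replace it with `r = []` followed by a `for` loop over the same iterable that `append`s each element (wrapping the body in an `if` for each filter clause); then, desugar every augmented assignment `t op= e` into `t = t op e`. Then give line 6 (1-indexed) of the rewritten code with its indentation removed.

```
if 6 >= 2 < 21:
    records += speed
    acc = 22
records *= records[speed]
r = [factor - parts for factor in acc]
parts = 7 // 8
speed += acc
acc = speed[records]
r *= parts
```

Transformed code:
if 6 >= 2 < 21:
    records = records + speed
    acc = 22
records = records * records[speed]
r = []
for factor in acc:
    r.append(factor - parts)
parts = 7 // 8
speed = speed + acc
acc = speed[records]
r = r * parts

for factor in acc:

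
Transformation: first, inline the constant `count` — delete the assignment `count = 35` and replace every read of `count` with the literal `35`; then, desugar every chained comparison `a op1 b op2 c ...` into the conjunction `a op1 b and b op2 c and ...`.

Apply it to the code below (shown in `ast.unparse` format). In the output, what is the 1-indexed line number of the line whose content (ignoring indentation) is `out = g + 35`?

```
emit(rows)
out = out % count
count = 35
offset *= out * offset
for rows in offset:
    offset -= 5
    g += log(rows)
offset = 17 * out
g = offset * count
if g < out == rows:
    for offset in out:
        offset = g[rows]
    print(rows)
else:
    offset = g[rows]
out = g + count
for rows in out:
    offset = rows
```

Transformed code:
emit(rows)
out = out % 35
offset *= out * offset
for rows in offset:
    offset -= 5
    g += log(rows)
offset = 17 * out
g = offset * 35
if g < out and out == rows:
    for offset in out:
        offset = g[rows]
    print(rows)
else:
    offset = g[rows]
out = g + 35
for rows in out:
    offset = rows

15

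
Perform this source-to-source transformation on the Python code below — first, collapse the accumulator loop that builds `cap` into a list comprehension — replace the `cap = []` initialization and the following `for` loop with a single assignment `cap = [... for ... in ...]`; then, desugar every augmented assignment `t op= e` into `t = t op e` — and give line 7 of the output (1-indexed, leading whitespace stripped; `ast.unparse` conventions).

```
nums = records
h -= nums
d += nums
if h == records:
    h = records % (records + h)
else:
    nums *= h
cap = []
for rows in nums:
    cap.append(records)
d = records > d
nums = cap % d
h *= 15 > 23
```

nums = nums * h

Transformed code:
nums = records
h = h - nums
d = d + nums
if h == records:
    h = records % (records + h)
else:
    nums = nums * h
cap = [records for rows in nums]
d = records > d
nums = cap % d
h = h * (15 > 23)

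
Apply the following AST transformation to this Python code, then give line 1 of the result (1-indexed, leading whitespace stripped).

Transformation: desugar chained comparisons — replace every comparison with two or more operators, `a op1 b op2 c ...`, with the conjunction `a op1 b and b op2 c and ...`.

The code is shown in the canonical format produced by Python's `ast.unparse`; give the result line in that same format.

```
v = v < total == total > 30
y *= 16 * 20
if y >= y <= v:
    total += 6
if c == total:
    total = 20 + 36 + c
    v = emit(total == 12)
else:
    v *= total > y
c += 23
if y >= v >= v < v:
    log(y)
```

v = v < total and total == total and (total > 30)

Transformed code:
v = v < total and total == total and (total > 30)
y *= 16 * 20
if y >= y and y <= v:
    total += 6
if c == total:
    total = 20 + 36 + c
    v = emit(total == 12)
else:
    v *= total > y
c += 23
if y >= v and v >= v and (v < v):
    log(y)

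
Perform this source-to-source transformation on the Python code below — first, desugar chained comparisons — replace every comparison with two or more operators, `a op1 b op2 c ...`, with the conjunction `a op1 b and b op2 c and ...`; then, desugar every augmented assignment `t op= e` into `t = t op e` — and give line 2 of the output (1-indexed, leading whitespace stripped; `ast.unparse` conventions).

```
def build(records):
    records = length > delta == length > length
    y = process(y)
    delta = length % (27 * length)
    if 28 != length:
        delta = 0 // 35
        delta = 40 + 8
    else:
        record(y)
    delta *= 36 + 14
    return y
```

records = length > delta and delta == length and (length > length)

Transformed code:
def build(records):
    records = length > delta and delta == length and (length > length)
    y = process(y)
    delta = length % (27 * length)
    if 28 != length:
        delta = 0 // 35
        delta = 40 + 8
    else:
        record(y)
    delta = delta * (36 + 14)
    return y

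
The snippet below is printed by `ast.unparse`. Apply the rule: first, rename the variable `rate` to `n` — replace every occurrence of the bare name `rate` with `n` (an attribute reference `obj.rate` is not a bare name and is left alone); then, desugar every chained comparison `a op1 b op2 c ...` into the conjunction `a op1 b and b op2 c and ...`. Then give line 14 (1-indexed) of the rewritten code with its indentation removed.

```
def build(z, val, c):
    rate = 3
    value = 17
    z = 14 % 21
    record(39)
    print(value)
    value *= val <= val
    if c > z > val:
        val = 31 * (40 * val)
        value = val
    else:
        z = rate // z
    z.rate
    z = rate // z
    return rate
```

Transformed code:
def build(z, val, c):
    n = 3
    value = 17
    z = 14 % 21
    record(39)
    print(value)
    value *= val <= val
    if c > z and z > val:
        val = 31 * (40 * val)
        value = val
    else:
        z = n // z
    z.rate
    z = n // z
    return n

z = n // z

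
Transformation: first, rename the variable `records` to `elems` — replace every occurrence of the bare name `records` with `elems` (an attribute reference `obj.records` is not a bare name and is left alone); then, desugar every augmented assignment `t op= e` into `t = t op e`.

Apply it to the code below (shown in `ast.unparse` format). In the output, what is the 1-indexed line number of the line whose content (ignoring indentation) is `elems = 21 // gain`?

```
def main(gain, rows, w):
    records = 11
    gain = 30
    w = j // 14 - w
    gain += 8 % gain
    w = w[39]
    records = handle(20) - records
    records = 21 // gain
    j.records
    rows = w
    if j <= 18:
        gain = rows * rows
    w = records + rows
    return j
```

8

Transformed code:
def main(gain, rows, w):
    elems = 11
    gain = 30
    w = j // 14 - w
    gain = gain + 8 % gain
    w = w[39]
    elems = handle(20) - elems
    elems = 21 // gain
    j.records
    rows = w
    if j <= 18:
        gain = rows * rows
    w = elems + rows
    return j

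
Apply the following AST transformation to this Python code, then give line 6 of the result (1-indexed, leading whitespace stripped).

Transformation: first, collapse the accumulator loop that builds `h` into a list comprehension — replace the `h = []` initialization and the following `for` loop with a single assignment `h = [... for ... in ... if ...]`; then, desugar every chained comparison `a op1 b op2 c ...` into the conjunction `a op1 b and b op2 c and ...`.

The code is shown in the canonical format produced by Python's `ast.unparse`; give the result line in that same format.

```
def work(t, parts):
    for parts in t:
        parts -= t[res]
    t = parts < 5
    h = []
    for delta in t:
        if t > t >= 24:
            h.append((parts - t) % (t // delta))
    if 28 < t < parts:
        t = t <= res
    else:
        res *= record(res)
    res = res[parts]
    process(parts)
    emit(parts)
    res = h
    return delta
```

if 28 < t and t < parts:

Transformed code:
def work(t, parts):
    for parts in t:
        parts -= t[res]
    t = parts < 5
    h = [(parts - t) % (t // delta) for delta in t if t > t and t >= 24]
    if 28 < t and t < parts:
        t = t <= res
    else:
        res *= record(res)
    res = res[parts]
    process(parts)
    emit(parts)
    res = h
    return delta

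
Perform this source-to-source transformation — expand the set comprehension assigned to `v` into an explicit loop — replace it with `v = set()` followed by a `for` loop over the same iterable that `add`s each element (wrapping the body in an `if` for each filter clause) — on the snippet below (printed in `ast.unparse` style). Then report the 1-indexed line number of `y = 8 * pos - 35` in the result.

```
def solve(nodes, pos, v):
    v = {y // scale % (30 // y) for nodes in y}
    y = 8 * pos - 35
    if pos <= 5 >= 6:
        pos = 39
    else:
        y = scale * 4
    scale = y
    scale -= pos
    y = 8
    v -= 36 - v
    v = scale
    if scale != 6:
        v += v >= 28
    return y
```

5

Transformed code:
def solve(nodes, pos, v):
    v = set()
    for nodes in y:
        v.add(y // scale % (30 // y))
    y = 8 * pos - 35
    if pos <= 5 >= 6:
        pos = 39
    else:
        y = scale * 4
    scale = y
    scale -= pos
    y = 8
    v -= 36 - v
    v = scale
    if scale != 6:
        v += v >= 28
    return y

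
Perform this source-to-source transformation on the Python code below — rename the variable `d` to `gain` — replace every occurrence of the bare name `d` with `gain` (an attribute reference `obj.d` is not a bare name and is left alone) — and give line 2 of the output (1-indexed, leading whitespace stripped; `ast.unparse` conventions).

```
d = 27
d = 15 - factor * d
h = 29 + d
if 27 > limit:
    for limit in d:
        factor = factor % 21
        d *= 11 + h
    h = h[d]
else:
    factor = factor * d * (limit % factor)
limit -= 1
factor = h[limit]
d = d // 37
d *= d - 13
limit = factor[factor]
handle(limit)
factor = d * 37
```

gain = 15 - factor * gain

Transformed code:
gain = 27
gain = 15 - factor * gain
h = 29 + gain
if 27 > limit:
    for limit in gain:
        factor = factor % 21
        gain *= 11 + h
    h = h[gain]
else:
    factor = factor * gain * (limit % factor)
limit -= 1
factor = h[limit]
gain = gain // 37
gain *= gain - 13
limit = factor[factor]
handle(limit)
factor = gain * 37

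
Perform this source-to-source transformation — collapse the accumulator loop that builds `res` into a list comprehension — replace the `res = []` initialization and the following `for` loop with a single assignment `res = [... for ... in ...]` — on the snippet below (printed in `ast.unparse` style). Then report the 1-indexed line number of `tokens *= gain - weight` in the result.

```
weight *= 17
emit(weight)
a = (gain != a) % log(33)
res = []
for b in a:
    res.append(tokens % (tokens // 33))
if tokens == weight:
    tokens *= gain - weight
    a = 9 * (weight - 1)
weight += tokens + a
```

6

Transformed code:
weight *= 17
emit(weight)
a = (gain != a) % log(33)
res = [tokens % (tokens // 33) for b in a]
if tokens == weight:
    tokens *= gain - weight
    a = 9 * (weight - 1)
weight += tokens + a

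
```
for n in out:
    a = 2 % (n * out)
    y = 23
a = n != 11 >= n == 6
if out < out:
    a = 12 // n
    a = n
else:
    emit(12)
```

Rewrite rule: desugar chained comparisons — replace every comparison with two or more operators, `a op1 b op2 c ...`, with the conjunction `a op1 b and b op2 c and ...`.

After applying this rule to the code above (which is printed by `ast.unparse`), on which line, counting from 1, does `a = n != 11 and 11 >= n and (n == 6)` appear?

Transformed code:
for n in out:
    a = 2 % (n * out)
    y = 23
a = n != 11 and 11 >= n and (n == 6)
if out < out:
    a = 12 // n
    a = n
else:
    emit(12)

4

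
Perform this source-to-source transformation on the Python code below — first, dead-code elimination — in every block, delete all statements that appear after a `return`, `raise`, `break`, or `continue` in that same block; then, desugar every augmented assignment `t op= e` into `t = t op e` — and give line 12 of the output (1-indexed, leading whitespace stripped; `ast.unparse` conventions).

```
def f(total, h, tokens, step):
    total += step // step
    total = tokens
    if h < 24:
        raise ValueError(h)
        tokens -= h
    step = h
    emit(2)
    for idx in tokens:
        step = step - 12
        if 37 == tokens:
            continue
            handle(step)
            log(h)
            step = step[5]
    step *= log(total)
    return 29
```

Transformed code:
def f(total, h, tokens, step):
    total = total + step // step
    total = tokens
    if h < 24:
        raise ValueError(h)
    step = h
    emit(2)
    for idx in tokens:
        step = step - 12
        if 37 == tokens:
            continue
    step = step * log(total)
    return 29

step = step * log(total)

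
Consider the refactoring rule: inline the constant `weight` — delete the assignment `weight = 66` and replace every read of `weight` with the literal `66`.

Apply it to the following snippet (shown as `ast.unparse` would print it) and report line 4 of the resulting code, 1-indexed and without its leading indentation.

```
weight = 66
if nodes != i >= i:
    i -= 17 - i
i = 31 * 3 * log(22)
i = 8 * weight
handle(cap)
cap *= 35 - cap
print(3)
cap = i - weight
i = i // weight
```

Transformed code:
if nodes != i >= i:
    i -= 17 - i
i = 31 * 3 * log(22)
i = 8 * 66
handle(cap)
cap *= 35 - cap
print(3)
cap = i - 66
i = i // 66

i = 8 * 66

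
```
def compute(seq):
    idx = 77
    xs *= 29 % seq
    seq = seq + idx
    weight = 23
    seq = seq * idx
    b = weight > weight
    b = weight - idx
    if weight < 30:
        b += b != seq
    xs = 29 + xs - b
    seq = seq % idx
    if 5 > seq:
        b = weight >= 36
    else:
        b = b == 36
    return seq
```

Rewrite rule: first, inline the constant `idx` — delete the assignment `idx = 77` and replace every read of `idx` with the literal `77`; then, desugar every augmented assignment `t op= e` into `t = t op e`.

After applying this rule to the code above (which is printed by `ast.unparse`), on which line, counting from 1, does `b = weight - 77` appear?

Transformed code:
def compute(seq):
    xs = xs * (29 % seq)
    seq = seq + 77
    weight = 23
    seq = seq * 77
    b = weight > weight
    b = weight - 77
    if weight < 30:
        b = b + (b != seq)
    xs = 29 + xs - b
    seq = seq % 77
    if 5 > seq:
        b = weight >= 36
    else:
        b = b == 36
    return seq

7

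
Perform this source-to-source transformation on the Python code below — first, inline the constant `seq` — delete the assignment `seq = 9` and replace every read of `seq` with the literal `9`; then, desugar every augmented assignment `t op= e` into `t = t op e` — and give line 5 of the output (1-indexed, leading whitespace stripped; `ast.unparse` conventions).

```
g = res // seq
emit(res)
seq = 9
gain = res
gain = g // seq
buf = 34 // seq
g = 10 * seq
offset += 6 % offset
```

Transformed code:
g = res // 9
emit(res)
gain = res
gain = g // 9
buf = 34 // 9
g = 10 * 9
offset = offset + 6 % offset

buf = 34 // 9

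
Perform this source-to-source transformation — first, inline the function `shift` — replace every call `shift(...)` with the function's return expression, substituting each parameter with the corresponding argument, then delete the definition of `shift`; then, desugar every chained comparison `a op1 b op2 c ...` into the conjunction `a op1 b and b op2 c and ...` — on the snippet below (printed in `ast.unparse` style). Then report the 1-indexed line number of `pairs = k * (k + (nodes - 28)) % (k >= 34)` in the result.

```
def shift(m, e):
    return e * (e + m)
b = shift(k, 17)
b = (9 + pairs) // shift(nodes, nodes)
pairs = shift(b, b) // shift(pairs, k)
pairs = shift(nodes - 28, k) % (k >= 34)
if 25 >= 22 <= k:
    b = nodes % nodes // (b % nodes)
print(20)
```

4

Transformed code:
b = 17 * (17 + k)
b = (9 + pairs) // (nodes * (nodes + nodes))
pairs = b * (b + b) // (k * (k + pairs))
pairs = k * (k + (nodes - 28)) % (k >= 34)
if 25 >= 22 and 22 <= k:
    b = nodes % nodes // (b % nodes)
print(20)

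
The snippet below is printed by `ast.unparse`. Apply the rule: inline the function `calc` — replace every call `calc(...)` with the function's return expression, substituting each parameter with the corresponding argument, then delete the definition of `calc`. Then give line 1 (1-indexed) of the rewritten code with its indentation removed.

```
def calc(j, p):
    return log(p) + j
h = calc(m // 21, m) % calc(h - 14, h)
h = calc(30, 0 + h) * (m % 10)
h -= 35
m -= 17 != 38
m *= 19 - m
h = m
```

Transformed code:
h = (log(m) + m // 21) % (log(h) + (h - 14))
h = (log(0 + h) + 30) * (m % 10)
h -= 35
m -= 17 != 38
m *= 19 - m
h = m

h = (log(m) + m // 21) % (log(h) + (h - 14))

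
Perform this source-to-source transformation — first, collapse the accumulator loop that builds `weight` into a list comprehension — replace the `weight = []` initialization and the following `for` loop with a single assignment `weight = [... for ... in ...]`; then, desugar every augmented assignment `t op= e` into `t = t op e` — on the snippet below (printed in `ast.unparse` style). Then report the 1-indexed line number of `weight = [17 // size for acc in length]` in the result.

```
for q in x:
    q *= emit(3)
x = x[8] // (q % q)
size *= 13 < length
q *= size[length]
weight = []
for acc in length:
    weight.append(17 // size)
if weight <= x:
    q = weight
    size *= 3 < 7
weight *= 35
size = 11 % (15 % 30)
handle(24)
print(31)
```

Transformed code:
for q in x:
    q = q * emit(3)
x = x[8] // (q % q)
size = size * (13 < length)
q = q * size[length]
weight = [17 // size for acc in length]
if weight <= x:
    q = weight
    size = size * (3 < 7)
weight = weight * 35
size = 11 % (15 % 30)
handle(24)
print(31)

6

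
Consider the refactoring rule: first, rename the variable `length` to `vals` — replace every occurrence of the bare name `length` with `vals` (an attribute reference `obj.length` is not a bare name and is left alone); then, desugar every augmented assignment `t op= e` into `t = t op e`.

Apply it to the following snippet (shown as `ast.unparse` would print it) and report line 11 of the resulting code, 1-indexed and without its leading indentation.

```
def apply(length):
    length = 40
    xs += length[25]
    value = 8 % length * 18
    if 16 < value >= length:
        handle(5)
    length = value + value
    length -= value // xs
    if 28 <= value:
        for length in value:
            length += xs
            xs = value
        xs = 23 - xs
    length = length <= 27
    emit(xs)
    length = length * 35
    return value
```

vals = vals + xs

Transformed code:
def apply(vals):
    vals = 40
    xs = xs + vals[25]
    value = 8 % vals * 18
    if 16 < value >= vals:
        handle(5)
    vals = value + value
    vals = vals - value // xs
    if 28 <= value:
        for vals in value:
            vals = vals + xs
            xs = value
        xs = 23 - xs
    vals = vals <= 27
    emit(xs)
    vals = vals * 35
    return value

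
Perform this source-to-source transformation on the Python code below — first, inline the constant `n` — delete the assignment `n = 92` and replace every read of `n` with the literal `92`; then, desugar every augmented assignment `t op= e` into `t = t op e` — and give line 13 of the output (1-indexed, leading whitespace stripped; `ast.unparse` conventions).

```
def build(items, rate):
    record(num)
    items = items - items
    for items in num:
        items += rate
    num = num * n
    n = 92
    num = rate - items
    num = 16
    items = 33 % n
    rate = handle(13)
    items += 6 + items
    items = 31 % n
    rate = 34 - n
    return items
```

Transformed code:
def build(items, rate):
    record(num)
    items = items - items
    for items in num:
        items = items + rate
    num = num * 92
    num = rate - items
    num = 16
    items = 33 % 92
    rate = handle(13)
    items = items + (6 + items)
    items = 31 % 92
    rate = 34 - 92
    return items

rate = 34 - 92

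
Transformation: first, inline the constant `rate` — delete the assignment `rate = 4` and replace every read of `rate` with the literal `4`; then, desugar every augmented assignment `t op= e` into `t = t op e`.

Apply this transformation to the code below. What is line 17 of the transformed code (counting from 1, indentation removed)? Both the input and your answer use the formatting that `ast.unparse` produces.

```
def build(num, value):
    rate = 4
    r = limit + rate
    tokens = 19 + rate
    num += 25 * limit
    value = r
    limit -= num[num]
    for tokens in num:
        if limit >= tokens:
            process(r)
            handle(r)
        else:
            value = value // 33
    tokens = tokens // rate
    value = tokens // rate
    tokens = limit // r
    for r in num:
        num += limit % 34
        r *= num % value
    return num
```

Transformed code:
def build(num, value):
    r = limit + 4
    tokens = 19 + 4
    num = num + 25 * limit
    value = r
    limit = limit - num[num]
    for tokens in num:
        if limit >= tokens:
            process(r)
            handle(r)
        else:
            value = value // 33
    tokens = tokens // 4
    value = tokens // 4
    tokens = limit // r
    for r in num:
        num = num + limit % 34
        r = r * (num % value)
    return num

num = num + limit % 34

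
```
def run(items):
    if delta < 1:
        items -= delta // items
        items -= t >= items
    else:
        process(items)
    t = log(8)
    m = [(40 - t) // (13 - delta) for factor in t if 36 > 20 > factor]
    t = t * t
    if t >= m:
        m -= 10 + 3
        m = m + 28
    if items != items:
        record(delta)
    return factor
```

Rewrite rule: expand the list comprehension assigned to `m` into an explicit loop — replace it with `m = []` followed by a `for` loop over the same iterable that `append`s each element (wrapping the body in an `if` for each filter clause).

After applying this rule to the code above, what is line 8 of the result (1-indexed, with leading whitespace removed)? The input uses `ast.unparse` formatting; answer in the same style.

Transformed code:
def run(items):
    if delta < 1:
        items -= delta // items
        items -= t >= items
    else:
        process(items)
    t = log(8)
    m = []
    for factor in t:
        if 36 > 20 > factor:
            m.append((40 - t) // (13 - delta))
    t = t * t
    if t >= m:
        m -= 10 + 3
        m = m + 28
    if items != items:
        record(delta)
    return factor

m = []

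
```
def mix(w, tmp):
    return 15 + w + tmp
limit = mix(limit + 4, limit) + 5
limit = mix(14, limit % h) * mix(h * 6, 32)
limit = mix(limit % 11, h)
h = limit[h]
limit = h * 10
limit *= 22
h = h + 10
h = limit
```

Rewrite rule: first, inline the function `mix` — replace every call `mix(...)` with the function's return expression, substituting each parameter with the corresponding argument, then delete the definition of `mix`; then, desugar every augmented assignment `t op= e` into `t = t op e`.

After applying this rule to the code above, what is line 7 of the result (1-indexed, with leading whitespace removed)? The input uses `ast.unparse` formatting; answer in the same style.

h = h + 10

Transformed code:
limit = 15 + (limit + 4) + limit + 5
limit = (15 + 14 + limit % h) * (15 + h * 6 + 32)
limit = 15 + limit % 11 + h
h = limit[h]
limit = h * 10
limit = limit * 22
h = h + 10
h = limit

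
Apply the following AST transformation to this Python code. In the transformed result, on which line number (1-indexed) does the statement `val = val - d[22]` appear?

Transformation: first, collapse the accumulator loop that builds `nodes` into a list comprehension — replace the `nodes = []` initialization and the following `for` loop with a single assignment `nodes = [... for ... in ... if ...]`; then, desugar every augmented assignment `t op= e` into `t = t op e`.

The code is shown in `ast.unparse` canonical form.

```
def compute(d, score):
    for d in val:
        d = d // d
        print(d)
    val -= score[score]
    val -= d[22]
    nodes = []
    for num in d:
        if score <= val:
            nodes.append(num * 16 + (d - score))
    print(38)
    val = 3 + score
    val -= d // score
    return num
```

6

Transformed code:
def compute(d, score):
    for d in val:
        d = d // d
        print(d)
    val = val - score[score]
    val = val - d[22]
    nodes = [num * 16 + (d - score) for num in d if score <= val]
    print(38)
    val = 3 + score
    val = val - d // score
    return num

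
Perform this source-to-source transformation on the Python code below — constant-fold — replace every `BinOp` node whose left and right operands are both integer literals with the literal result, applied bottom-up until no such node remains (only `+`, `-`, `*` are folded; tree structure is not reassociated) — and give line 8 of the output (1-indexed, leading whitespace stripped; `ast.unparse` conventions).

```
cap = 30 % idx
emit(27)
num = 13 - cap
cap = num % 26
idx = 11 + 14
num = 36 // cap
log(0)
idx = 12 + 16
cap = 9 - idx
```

Transformed code:
cap = 30 % idx
emit(27)
num = 13 - cap
cap = num % 26
idx = 25
num = 36 // cap
log(0)
idx = 28
cap = 9 - idx

idx = 28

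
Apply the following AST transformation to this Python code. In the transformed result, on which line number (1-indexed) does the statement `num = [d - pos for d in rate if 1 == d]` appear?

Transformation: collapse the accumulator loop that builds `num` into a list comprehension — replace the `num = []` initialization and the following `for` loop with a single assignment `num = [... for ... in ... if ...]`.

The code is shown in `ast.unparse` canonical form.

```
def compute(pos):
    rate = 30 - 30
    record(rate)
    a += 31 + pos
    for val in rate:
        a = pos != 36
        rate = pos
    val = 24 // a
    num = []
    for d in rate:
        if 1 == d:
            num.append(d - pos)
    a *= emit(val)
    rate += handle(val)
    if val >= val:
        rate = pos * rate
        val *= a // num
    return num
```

9

Transformed code:
def compute(pos):
    rate = 30 - 30
    record(rate)
    a += 31 + pos
    for val in rate:
        a = pos != 36
        rate = pos
    val = 24 // a
    num = [d - pos for d in rate if 1 == d]
    a *= emit(val)
    rate += handle(val)
    if val >= val:
        rate = pos * rate
        val *= a // num
    return num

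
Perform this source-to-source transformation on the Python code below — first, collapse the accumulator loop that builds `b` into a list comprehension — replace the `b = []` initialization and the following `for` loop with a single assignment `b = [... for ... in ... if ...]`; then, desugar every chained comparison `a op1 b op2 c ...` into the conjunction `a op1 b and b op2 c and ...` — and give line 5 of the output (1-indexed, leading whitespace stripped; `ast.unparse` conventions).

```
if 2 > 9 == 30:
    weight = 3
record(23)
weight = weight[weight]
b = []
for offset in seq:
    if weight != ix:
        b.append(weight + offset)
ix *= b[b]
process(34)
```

b = [weight + offset for offset in seq if weight != ix]

Transformed code:
if 2 > 9 and 9 == 30:
    weight = 3
record(23)
weight = weight[weight]
b = [weight + offset for offset in seq if weight != ix]
ix *= b[b]
process(34)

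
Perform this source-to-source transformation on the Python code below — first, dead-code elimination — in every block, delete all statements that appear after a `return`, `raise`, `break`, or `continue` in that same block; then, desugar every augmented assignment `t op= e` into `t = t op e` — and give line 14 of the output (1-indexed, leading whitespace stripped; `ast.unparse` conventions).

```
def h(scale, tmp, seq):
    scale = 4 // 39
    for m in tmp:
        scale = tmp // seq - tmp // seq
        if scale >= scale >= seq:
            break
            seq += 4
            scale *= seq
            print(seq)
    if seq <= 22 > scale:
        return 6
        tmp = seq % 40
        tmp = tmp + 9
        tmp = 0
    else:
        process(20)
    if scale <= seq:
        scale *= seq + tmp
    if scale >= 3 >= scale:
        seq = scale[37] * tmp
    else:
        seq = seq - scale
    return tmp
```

seq = scale[37] * tmp

Transformed code:
def h(scale, tmp, seq):
    scale = 4 // 39
    for m in tmp:
        scale = tmp // seq - tmp // seq
        if scale >= scale >= seq:
            break
    if seq <= 22 > scale:
        return 6
    else:
        process(20)
    if scale <= seq:
        scale = scale * (seq + tmp)
    if scale >= 3 >= scale:
        seq = scale[37] * tmp
    else:
        seq = seq - scale
    return tmp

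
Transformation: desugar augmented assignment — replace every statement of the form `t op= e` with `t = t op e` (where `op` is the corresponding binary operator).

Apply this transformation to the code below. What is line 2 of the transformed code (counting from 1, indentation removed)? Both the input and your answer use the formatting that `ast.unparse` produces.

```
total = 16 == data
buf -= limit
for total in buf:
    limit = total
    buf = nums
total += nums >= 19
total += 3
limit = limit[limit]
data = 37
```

buf = buf - limit

Transformed code:
total = 16 == data
buf = buf - limit
for total in buf:
    limit = total
    buf = nums
total = total + (nums >= 19)
total = total + 3
limit = limit[limit]
data = 37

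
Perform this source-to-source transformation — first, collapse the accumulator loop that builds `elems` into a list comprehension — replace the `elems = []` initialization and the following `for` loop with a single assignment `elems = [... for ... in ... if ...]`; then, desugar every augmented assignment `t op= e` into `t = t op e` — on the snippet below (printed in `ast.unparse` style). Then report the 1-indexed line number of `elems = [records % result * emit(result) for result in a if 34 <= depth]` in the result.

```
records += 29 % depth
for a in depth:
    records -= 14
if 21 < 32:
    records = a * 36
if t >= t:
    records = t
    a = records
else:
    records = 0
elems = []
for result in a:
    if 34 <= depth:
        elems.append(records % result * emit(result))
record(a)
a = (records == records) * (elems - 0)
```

Transformed code:
records = records + 29 % depth
for a in depth:
    records = records - 14
if 21 < 32:
    records = a * 36
if t >= t:
    records = t
    a = records
else:
    records = 0
elems = [records % result * emit(result) for result in a if 34 <= depth]
record(a)
a = (records == records) * (elems - 0)

11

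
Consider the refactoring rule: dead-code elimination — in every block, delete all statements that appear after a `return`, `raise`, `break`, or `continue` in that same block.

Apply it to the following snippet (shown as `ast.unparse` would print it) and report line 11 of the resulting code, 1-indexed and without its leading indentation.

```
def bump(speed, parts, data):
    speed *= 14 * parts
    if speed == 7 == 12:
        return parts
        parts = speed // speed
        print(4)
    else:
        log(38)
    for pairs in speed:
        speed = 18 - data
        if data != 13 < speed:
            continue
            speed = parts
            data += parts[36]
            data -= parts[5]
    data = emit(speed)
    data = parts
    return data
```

Transformed code:
def bump(speed, parts, data):
    speed *= 14 * parts
    if speed == 7 == 12:
        return parts
    else:
        log(38)
    for pairs in speed:
        speed = 18 - data
        if data != 13 < speed:
            continue
    data = emit(speed)
    data = parts
    return data

data = emit(speed)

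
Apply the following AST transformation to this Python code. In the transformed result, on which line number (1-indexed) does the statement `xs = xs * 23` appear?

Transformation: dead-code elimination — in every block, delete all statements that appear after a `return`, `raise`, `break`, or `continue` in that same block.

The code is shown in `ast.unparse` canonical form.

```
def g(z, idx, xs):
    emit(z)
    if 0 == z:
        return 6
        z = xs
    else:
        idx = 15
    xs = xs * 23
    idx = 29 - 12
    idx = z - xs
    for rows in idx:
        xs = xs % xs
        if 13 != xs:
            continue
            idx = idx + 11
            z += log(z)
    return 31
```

Transformed code:
def g(z, idx, xs):
    emit(z)
    if 0 == z:
        return 6
    else:
        idx = 15
    xs = xs * 23
    idx = 29 - 12
    idx = z - xs
    for rows in idx:
        xs = xs % xs
        if 13 != xs:
            continue
    return 31

7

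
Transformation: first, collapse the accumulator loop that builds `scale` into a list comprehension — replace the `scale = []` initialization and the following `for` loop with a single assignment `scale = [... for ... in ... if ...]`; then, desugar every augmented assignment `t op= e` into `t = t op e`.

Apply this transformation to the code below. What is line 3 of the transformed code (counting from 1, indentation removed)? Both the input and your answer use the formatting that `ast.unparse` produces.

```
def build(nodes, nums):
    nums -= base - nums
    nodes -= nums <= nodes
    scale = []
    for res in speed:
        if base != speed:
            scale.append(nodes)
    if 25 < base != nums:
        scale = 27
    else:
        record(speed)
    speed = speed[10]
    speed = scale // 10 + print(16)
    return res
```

Transformed code:
def build(nodes, nums):
    nums = nums - (base - nums)
    nodes = nodes - (nums <= nodes)
    scale = [nodes for res in speed if base != speed]
    if 25 < base != nums:
        scale = 27
    else:
        record(speed)
    speed = speed[10]
    speed = scale // 10 + print(16)
    return res

nodes = nodes - (nums <= nodes)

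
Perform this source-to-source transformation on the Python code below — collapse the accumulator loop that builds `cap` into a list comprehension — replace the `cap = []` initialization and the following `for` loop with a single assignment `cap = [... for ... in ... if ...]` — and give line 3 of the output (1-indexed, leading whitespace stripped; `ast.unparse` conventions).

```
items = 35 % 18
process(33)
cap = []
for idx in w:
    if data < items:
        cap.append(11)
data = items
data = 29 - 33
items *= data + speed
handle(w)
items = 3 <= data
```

Transformed code:
items = 35 % 18
process(33)
cap = [11 for idx in w if data < items]
data = items
data = 29 - 33
items *= data + speed
handle(w)
items = 3 <= data

cap = [11 for idx in w if data < items]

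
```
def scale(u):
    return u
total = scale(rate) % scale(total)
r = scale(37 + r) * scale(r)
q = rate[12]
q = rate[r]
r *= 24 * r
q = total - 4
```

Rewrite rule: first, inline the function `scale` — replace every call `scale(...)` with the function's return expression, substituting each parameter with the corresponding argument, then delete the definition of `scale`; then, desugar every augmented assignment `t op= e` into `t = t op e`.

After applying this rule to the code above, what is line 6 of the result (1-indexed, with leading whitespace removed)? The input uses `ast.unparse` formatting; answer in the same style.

q = total - 4

Transformed code:
total = rate % total
r = (37 + r) * r
q = rate[12]
q = rate[r]
r = r * (24 * r)
q = total - 4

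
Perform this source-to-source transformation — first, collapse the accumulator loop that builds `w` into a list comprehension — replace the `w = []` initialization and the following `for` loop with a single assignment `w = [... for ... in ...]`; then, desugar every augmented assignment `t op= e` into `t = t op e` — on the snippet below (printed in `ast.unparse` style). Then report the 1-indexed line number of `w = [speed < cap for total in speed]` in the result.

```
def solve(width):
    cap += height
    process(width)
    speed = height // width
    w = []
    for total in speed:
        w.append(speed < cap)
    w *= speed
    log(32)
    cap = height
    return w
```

Transformed code:
def solve(width):
    cap = cap + height
    process(width)
    speed = height // width
    w = [speed < cap for total in speed]
    w = w * speed
    log(32)
    cap = height
    return w

5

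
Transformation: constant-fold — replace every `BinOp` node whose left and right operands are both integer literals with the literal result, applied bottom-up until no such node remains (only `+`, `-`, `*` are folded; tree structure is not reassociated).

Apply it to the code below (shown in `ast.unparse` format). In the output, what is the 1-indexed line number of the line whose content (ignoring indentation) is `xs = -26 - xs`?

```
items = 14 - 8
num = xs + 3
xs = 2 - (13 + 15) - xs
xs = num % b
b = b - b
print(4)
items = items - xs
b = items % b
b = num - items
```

3

Transformed code:
items = 6
num = xs + 3
xs = -26 - xs
xs = num % b
b = b - b
print(4)
items = items - xs
b = items % b
b = num - items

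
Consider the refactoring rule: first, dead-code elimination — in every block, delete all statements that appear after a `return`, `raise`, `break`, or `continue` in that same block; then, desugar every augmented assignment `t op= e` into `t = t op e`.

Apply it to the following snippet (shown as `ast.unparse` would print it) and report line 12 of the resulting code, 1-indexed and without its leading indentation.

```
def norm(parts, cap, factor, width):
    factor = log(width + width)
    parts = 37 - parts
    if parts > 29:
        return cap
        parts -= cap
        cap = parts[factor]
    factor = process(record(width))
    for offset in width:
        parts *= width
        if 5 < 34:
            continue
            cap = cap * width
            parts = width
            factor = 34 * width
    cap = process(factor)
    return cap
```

Transformed code:
def norm(parts, cap, factor, width):
    factor = log(width + width)
    parts = 37 - parts
    if parts > 29:
        return cap
    factor = process(record(width))
    for offset in width:
        parts = parts * width
        if 5 < 34:
            continue
    cap = process(factor)
    return cap

return cap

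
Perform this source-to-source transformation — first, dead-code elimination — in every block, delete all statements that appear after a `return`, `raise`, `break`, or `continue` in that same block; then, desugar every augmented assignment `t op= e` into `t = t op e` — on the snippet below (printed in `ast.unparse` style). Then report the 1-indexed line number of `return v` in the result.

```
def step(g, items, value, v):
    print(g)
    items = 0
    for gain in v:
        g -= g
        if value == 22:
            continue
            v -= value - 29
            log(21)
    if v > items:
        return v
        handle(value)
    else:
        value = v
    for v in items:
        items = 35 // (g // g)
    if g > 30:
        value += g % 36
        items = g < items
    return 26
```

9

Transformed code:
def step(g, items, value, v):
    print(g)
    items = 0
    for gain in v:
        g = g - g
        if value == 22:
            continue
    if v > items:
        return v
    else:
        value = v
    for v in items:
        items = 35 // (g // g)
    if g > 30:
        value = value + g % 36
        items = g < items
    return 26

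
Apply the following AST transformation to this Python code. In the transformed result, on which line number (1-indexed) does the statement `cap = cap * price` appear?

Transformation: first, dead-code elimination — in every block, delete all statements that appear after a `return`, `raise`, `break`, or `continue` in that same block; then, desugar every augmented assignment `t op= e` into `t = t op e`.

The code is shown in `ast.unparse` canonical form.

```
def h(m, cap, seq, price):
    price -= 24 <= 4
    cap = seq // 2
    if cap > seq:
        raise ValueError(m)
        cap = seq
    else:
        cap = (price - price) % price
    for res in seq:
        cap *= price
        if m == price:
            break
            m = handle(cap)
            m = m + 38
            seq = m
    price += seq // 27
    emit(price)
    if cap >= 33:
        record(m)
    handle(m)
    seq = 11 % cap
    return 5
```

Transformed code:
def h(m, cap, seq, price):
    price = price - (24 <= 4)
    cap = seq // 2
    if cap > seq:
        raise ValueError(m)
    else:
        cap = (price - price) % price
    for res in seq:
        cap = cap * price
        if m == price:
            break
    price = price + seq // 27
    emit(price)
    if cap >= 33:
        record(m)
    handle(m)
    seq = 11 % cap
    return 5

9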